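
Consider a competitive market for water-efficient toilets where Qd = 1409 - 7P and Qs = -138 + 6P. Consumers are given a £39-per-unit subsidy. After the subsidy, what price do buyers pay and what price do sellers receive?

Pre-subsidy: 1409 - 7P = -138 + 6P gives P* = 119, Q* = 576.
With the rebate, buyers effectively pay Pb = Ps − 39, where Ps is the price sellers receive.
Demand in terms of Ps becomes Qd = 1409 − 7(Ps − 39) = 1682 - 7Ps. Setting this equal to supply: 1682 - 7Ps = -138 + 6Ps, so Ps = 140.
Buyers pay Pb = 140 − 39 = 101; Q' = -138 + 6·140 = 702.

Buyers pay £101; sellers receive £140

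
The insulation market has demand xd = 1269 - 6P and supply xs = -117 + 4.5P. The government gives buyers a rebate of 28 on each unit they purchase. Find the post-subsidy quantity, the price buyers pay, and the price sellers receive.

x' = 549; buyers pay 120; sellers receive 148

Pre-subsidy: 1269 - 6P = -117 + 4.5P gives P* = 132, x* = 477.
With the rebate, buyers effectively pay Pb = Ps − 28, where Ps is the price sellers receive.
Demand in terms of Ps becomes xd = 1269 − 6(Ps − 28) = 1437 - 6Ps. Setting this equal to supply: 1437 - 6Ps = -117 + 4.5Ps, so Ps = 148.
Buyers pay Pb = 148 − 28 = 120; x' = -117 + 4.5·148 = 549.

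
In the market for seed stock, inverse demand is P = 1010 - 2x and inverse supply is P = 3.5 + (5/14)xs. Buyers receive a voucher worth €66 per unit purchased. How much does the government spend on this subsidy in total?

Government cost = €30030

Pre-subsidy: 1010 - 2x = 3.5 + (5/14)x gives x* = 427 and P* = 156.
With the rebate, buyers effectively pay Pb = Ps − 66, where Ps is the price sellers receive.
On the curves, Pb = 1010 - 2x and Ps = 3.5 + (5/14)x; the wedge Ps − Pb = 66 gives 3.5 + (5/14)x − (1010 - 2x) = 66, so x' = 455.
Then Pb = 1010 − 2·455 = 100 and Ps = 3.5 + (5/14)·455 = 166.
Government outlay = subsidy × quantity = 66 × 455 = 30030.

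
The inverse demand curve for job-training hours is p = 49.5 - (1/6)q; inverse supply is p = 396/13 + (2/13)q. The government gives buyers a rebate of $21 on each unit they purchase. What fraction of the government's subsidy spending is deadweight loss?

DWL / government spending = 91/347

Pre-subsidy: 49.5 - (1/6)q = 396/13 + (2/13)q gives q* = 59.4 and p* = 39.6.
With the rebate, buyers effectively pay pb = ps − 21, where ps is the price sellers receive.
On the curves, pb = 49.5 - (1/6)q and ps = 396/13 + (2/13)q; the wedge ps − pb = 21 gives 396/13 + (2/13)q − (49.5 - (1/6)q) = 21, so q' = 124.92.
Then pb = 49.5 − (1/6)·124.92 = 28.68 and ps = 396/13 + (2/13)·124.92 = 49.68.
ΔCS = ½(59.4 + 124.92)(39.6 − 28.68) = 1006.3872; ΔPS = ½(59.4 + 124.92)(49.68 − 39.6) = 928.9728.
Government spending = 21 × 124.92 = 2623.32.
DWL = ½ × 21 × (124.92 − 59.4) = 687.96; fraction = 687.96 / 2623.32 = 91/347.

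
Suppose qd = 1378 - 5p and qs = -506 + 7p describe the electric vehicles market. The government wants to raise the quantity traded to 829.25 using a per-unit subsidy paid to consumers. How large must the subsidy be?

At q = 829.25, invert demand for the buyer price: pb = (1378 − 829.25)/5 = 109.75; invert supply for the seller price: ps = (829.25 − (-506))/7 = 190.75.
The subsidy must fill the gap: s = ps − pb = 190.75 − 109.75 = 81.

Required subsidy s = 81 per unit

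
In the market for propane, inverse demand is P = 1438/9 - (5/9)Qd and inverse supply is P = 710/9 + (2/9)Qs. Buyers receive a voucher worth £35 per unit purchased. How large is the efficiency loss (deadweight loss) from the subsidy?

Deadweight loss = £787.5

Pre-subsidy: 1438/9 - (5/9)Q = 710/9 + (2/9)Q gives Q* = 104 and P* = 102.
With the rebate, buyers effectively pay Pb = Ps − 35, where Ps is the price sellers receive.
On the curves, Pb = 1438/9 - (5/9)Q and Ps = 710/9 + (2/9)Q; the wedge Ps − Pb = 35 gives 710/9 + (2/9)Q − (1438/9 - (5/9)Q) = 35, so Q' = 149.
Then Pb = 1438/9 − (5/9)·149 = 77 and Ps = 710/9 + (2/9)·149 = 112.
The subsidy expands output by 149 − 104 = 45 past the efficient level; on those units the gap between marginal cost and willingness to pay runs from 0 up to 35.
DWL = ½ × 35 × 45 = 787.5.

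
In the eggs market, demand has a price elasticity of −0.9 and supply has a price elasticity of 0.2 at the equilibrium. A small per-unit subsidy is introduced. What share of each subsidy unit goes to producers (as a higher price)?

For a small subsidy around the equilibrium, the benefit split depends on the relative slopes, which at a point are proportional to the elasticities.
Buyer share = εs/(εs + |εd|) = 0.2/(0.2 + 0.9) = 2/11; seller share = |εd|/(εs + |εd|) = 9/11.
So producers capture 9/11 of the subsidy.

Producer share = 9/11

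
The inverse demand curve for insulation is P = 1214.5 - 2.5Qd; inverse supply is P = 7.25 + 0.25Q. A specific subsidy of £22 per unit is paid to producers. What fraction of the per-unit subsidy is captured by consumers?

Pre-subsidy: 1214.5 - 2.5Q = 7.25 + 0.25Q gives Q* = 439 and P* = 117.
With the subsidy, sellers receive Ps = Pb + 22 for each unit, where Pb is the price buyers pay.
On the curves, Pb = 1214.5 - 2.5Q and Ps = 7.25 + 0.25Q; the wedge Ps − Pb = 22 gives 7.25 + 0.25Q − (1214.5 - 2.5Q) = 22, so Q' = 447.
Then Pb = 1214.5 − 2.5·447 = 97 and Ps = 7.25 + 0.25·447 = 119.
Buyers' price falls by P* − Pb = 117 − 97 = 20; sellers' price rises by Ps − P* = 119 − 117 = 2.
So consumers capture 20/22 = 10/11 of each unit of subsidy.

Consumer share = 10/11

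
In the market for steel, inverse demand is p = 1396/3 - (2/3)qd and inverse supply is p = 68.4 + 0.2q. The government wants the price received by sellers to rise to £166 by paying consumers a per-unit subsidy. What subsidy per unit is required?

Required subsidy s = £26 per unit

At a seller price of 166, quantity supplied is -342 + 5·166 = 488.
Buyers absorb 488 only when they pay pb = 1396/3 − (2/3)·488 = 140.
s = ps − pb = 166 − 140 = 26.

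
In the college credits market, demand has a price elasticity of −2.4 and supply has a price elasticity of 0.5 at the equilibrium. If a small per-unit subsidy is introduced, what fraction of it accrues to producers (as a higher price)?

Producer share = 24/29

For a small subsidy around the equilibrium, the benefit split depends on the relative slopes, which at a point are proportional to the elasticities.
Buyer share = εs/(εs + |εd|) = 0.5/(0.5 + 2.4) = 5/29; seller share = |εd|/(εs + |εd|) = 24/29.
So producers capture 24/29 of the subsidy.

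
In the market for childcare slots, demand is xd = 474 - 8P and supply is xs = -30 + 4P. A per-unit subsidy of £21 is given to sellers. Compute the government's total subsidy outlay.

Pre-subsidy: 474 - 8P = -30 + 4P gives P* = 42, x* = 138.
With the subsidy, sellers receive Ps = Pb + 21 for each unit, where Pb is the price buyers pay.
Supply in terms of Pb becomes xs = -30 + 4(Pb + 21) = 54 + 4Pb. Setting this equal to demand: 474 - 8Pb = 54 + 4Pb, so Pb = 35.
Sellers receive Ps = 35 + 21 = 56; x' = 474 − 8·35 = 194.
Government outlay = subsidy × quantity = 21 × 194 = 4074.

Government cost = £4074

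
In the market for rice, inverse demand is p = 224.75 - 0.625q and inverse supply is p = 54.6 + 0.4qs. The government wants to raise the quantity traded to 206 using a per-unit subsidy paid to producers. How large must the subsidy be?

At q = 206, from the demand curve buyers pay pb = 224.75 − 0.625·206 = 96; from the supply curve sellers need ps = 54.6 + 0.4·206 = 137.
The subsidy must fill the gap: s = ps − pb = 137 − 96 = 41.

Required subsidy s = 41 per unit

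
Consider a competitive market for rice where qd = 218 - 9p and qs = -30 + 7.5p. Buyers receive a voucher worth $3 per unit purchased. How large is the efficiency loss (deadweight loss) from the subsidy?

Pre-subsidy: 218 - 9p = -30 + 7.5p gives p* = 496/33, q* = 910/11.
With the rebate, buyers effectively pay pb = ps − 3, where ps is the price sellers receive.
Demand in terms of ps becomes qd = 218 − 9(ps − 3) = 245 - 9ps. Setting this equal to supply: 245 - 9ps = -30 + 7.5ps, so ps = 50/3.
Buyers pay pb = 50/3 − 3 = 41/3; q' = -30 + 7.5·(50/3) = 95.
The subsidy expands output by 95 − 910/11 = 135/11 past the efficient level; on those units the gap between marginal cost and willingness to pay runs from 0 up to 3.
DWL = ½ × 3 × 135/11 = 405/22.

Deadweight loss = 405/22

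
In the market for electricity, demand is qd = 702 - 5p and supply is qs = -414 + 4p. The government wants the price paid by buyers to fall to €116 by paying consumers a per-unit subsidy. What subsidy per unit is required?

Required subsidy s = €18 per unit

At a buyer price of 116, quantity demanded is 702 − 5·116 = 122.
Sellers supply 122 only when they receive ps with -414 + 4·ps = 122, i.e. ps = 134.
s = ps − pb = 134 − 116 = 18.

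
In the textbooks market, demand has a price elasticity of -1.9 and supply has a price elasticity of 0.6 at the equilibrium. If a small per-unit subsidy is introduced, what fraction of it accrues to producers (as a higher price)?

For a small subsidy around the equilibrium, the benefit split depends on the relative slopes, which at a point are proportional to the elasticities.
Buyer share = εs/(εs + |εd|) = 0.6/(0.6 + 1.9) = 0.24; seller share = |εd|/(εs + |εd|) = 0.76.
So producers capture 0.76 of the subsidy.

Producer share = 0.76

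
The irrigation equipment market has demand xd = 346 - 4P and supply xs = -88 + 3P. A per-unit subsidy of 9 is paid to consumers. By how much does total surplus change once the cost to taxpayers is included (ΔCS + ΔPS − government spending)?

Pre-subsidy: 346 - 4P = -88 + 3P gives P* = 62, x* = 98.
With the rebate, buyers effectively pay Pb = Ps − 9, where Ps is the price sellers receive.
Demand in terms of Ps becomes xd = 346 − 4(Ps − 9) = 382 - 4Ps. Setting this equal to supply: 382 - 4Ps = -88 + 3Ps, so Ps = 470/7.
Buyers pay Pb = 470/7 − 9 = 407/7; x' = -88 + 3·(470/7) = 794/7.
ΔCS = ½(98 + 794/7)(62 − 407/7) = 19980/49; ΔPS = ½(98 + 794/7)(470/7 − 62) = 26640/49.
Government spending = 9 × 794/7 = 7146/7.
Net change = 19980/49 + 26640/49 − 7146/7 = -486/7. The loss equals the DWL triangle ½·9·108/7.

Net change in total surplus = -486/7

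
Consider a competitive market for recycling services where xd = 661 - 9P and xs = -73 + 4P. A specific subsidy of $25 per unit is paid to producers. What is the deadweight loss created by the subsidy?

Deadweight loss = 11250/13

Pre-subsidy: 661 - 9P = -73 + 4P gives P* = 734/13, x* = 1987/13.
With the subsidy, sellers receive Ps = Pb + 25 for each unit, where Pb is the price buyers pay.
Supply in terms of Pb becomes xs = -73 + 4(Pb + 25) = 27 + 4Pb. Setting this equal to demand: 661 - 9Pb = 27 + 4Pb, so Pb = 634/13.
Sellers receive Ps = 634/13 + 25 = 959/13; x' = 661 − 9·(634/13) = 2887/13.
The subsidy expands output by 2887/13 − 1987/13 = 900/13 past the efficient level; on those units the gap between marginal cost and willingness to pay runs from 0 up to 25.
DWL = ½ × 25 × 900/13 = 11250/13.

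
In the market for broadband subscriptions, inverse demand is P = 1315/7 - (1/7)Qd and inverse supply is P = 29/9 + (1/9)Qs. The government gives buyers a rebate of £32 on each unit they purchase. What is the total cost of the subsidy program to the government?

Government cost = £27296

Pre-subsidy: 1315/7 - (1/7)Q = 29/9 + (1/9)Q gives Q* = 727 and P* = 84.
With the rebate, buyers effectively pay Pb = Ps − 32, where Ps is the price sellers receive.
On the curves, Pb = 1315/7 - (1/7)Q and Ps = 29/9 + (1/9)Q; the wedge Ps − Pb = 32 gives 29/9 + (1/9)Q − (1315/7 - (1/7)Q) = 32, so Q' = 853.
Then Pb = 1315/7 − (1/7)·853 = 66 and Ps = 29/9 + (1/9)·853 = 98.
Government outlay = subsidy × quantity = 32 × 853 = 27296.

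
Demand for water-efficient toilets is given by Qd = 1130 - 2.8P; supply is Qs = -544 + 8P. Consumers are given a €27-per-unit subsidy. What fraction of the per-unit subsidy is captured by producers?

Producer share = 7/27

Pre-subsidy: 1130 - 2.8P = -544 + 8P gives P* = 155, Q* = 696.
With the rebate, buyers effectively pay Pb = Ps − 27, where Ps is the price sellers receive.
Demand in terms of Ps becomes Qd = 1130 − 2.8(Ps − 27) = 1205.6 - 2.8Ps. Setting this equal to supply: 1205.6 - 2.8Ps = -544 + 8Ps, so Ps = 162.
Buyers pay Pb = 162 − 27 = 135; Q' = -544 + 8·162 = 752.
Buyers' price falls by P* − Pb = 155 − 135 = 20; sellers' price rises by Ps − P* = 162 − 155 = 7.
So producers capture 7/27 = 7/27 of each unit of subsidy.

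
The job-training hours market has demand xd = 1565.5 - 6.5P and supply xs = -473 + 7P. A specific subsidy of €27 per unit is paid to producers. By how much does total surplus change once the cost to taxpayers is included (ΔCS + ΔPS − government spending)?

Pre-subsidy: 1565.5 - 6.5P = -473 + 7P gives P* = 151, x* = 584.
With the subsidy, sellers receive Ps = Pb + 27 for each unit, where Pb is the price buyers pay.
Supply in terms of Pb becomes xs = -473 + 7(Pb + 27) = -284 + 7Pb. Setting this equal to demand: 1565.5 - 6.5Pb = -284 + 7Pb, so Pb = 137.
Sellers receive Ps = 137 + 27 = 164; x' = 1565.5 − 6.5·137 = 675.
ΔCS = ½(584 + 675)(151 − 137) = 8813; ΔPS = ½(584 + 675)(164 − 151) = 8183.5.
Government spending = 27 × 675 = 18225.
Net change = 8813 + 8183.5 − 18225 = -1228.5. The loss equals the DWL triangle ½·27·91.

Net change in total surplus = -€1228.5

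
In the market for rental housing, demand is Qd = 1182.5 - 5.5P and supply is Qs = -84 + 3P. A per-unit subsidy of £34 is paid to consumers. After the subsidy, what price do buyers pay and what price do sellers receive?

Pre-subsidy: 1182.5 - 5.5P = -84 + 3P gives P* = 149, Q* = 363.
With the rebate, buyers effectively pay Pb = Ps − 34, where Ps is the price sellers receive.
Demand in terms of Ps becomes Qd = 1182.5 − 5.5(Ps − 34) = 1369.5 - 5.5Ps. Setting this equal to supply: 1369.5 - 5.5Ps = -84 + 3Ps, so Ps = 171.
Buyers pay Pb = 171 − 34 = 137; Q' = -84 + 3·171 = 429.

Buyers pay £137; sellers receive £171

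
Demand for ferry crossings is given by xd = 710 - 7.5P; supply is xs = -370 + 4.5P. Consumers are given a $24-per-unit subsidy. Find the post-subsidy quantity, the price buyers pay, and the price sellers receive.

x' = 102.5; buyers pay $81; sellers receive $105

Pre-subsidy: 710 - 7.5P = -370 + 4.5P gives P* = 90, x* = 35.
With the rebate, buyers effectively pay Pb = Ps − 24, where Ps is the price sellers receive.
Demand in terms of Ps becomes xd = 710 − 7.5(Ps − 24) = 890 - 7.5Ps. Setting this equal to supply: 890 - 7.5Ps = -370 + 4.5Ps, so Ps = 105.
Buyers pay Pb = 105 − 24 = 81; x' = -370 + 4.5·105 = 102.5.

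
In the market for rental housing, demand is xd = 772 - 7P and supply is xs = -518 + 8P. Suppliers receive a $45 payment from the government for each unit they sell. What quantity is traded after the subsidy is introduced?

x' = 338

Pre-subsidy: 772 - 7P = -518 + 8P gives P* = 86, x* = 170.
With the subsidy, sellers receive Ps = Pb + 45 for each unit, where Pb is the price buyers pay.
Supply in terms of Pb becomes xs = -518 + 8(Pb + 45) = -158 + 8Pb. Setting this equal to demand: 772 - 7Pb = -158 + 8Pb, so Pb = 62.
Sellers receive Ps = 62 + 45 = 107; x' = 772 − 7·62 = 338.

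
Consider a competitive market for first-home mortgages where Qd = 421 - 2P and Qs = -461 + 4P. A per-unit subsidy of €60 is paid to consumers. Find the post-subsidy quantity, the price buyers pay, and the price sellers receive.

Q' = 207; buyers pay €107; sellers receive €167

Pre-subsidy: 421 - 2P = -461 + 4P gives P* = 147, Q* = 127.
With the rebate, buyers effectively pay Pb = Ps − 60, where Ps is the price sellers receive.
Demand in terms of Ps becomes Qd = 421 − 2(Ps − 60) = 541 - 2Ps. Setting this equal to supply: 541 - 2Ps = -461 + 4Ps, so Ps = 167.
Buyers pay Pb = 167 − 60 = 107; Q' = -461 + 4·167 = 207.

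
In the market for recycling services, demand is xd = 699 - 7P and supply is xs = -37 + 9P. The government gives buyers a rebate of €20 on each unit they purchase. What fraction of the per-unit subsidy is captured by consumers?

Consumer share = 0.5625

Pre-subsidy: 699 - 7P = -37 + 9P gives P* = 46, x* = 377.
With the rebate, buyers effectively pay Pb = Ps − 20, where Ps is the price sellers receive.
Demand in terms of Ps becomes xd = 699 − 7(Ps − 20) = 839 - 7Ps. Setting this equal to supply: 839 - 7Ps = -37 + 9Ps, so Ps = 54.75.
Buyers pay Pb = 54.75 − 20 = 34.75; x' = -37 + 9·54.75 = 455.75.
Buyers' price falls by P* − Pb = 46 − 34.75 = 11.25; sellers' price rises by Ps − P* = 54.75 − 46 = 8.75.
So consumers capture 11.25/20 = 0.5625 of each unit of subsidy.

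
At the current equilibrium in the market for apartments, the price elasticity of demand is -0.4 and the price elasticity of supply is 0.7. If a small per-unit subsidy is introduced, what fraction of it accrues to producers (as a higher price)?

Producer share = 4/11

For a small subsidy around the equilibrium, the benefit split depends on the relative slopes, which at a point are proportional to the elasticities.
Buyer share = εs/(εs + |εd|) = 0.7/(0.7 + 0.4) = 7/11; seller share = |εd|/(εs + |εd|) = 4/11.
So producers capture 4/11 of the subsidy.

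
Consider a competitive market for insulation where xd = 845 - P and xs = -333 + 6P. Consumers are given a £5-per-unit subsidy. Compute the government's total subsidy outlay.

Pre-subsidy: 845 - P = -333 + 6P gives P* = 1178/7, x* = 4737/7.
With the rebate, buyers effectively pay Pb = Ps − 5, where Ps is the price sellers receive.
Demand in terms of Ps becomes xd = 845 − 1(Ps − 5) = 850 - Ps. Setting this equal to supply: 850 - Ps = -333 + 6Ps, so Ps = 169.
Buyers pay Pb = 169 − 5 = 164; x' = -333 + 6·169 = 681.
Government outlay = subsidy × quantity = 5 × 681 = 3405.

Government cost = £3405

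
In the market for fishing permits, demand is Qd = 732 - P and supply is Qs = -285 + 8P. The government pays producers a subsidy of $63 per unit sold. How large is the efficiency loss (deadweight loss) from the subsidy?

Pre-subsidy: 732 - P = -285 + 8P gives P* = 113, Q* = 619.
With the subsidy, sellers receive Ps = Pb + 63 for each unit, where Pb is the price buyers pay.
Supply in terms of Pb becomes Qs = -285 + 8(Pb + 63) = 219 + 8Pb. Setting this equal to demand: 732 - Pb = 219 + 8Pb, so Pb = 57.
Sellers receive Ps = 57 + 63 = 120; Q' = 732 − 1·57 = 675.
The subsidy expands output by 675 − 619 = 56 past the efficient level; on those units the gap between marginal cost and willingness to pay runs from 0 up to 63.
DWL = ½ × 63 × 56 = 1764.

Deadweight loss = $1764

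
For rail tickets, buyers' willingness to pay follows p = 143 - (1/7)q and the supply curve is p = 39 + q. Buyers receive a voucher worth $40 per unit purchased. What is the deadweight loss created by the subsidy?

Pre-subsidy: 143 - (1/7)q = 39 + q gives q* = 91 and p* = 130.
With the rebate, buyers effectively pay pb = ps − 40, where ps is the price sellers receive.
On the curves, pb = 143 - (1/7)q and ps = 39 + q; the wedge ps − pb = 40 gives 39 + q − (143 - (1/7)q) = 40, so q' = 126.
Then pb = 143 − (1/7)·126 = 125 and ps = 39 + 1·126 = 165.
The subsidy expands output by 126 − 91 = 35 past the efficient level; on those units the gap between marginal cost and willingness to pay runs from 0 up to 40.
DWL = ½ × 40 × 35 = 700.

Deadweight loss = $700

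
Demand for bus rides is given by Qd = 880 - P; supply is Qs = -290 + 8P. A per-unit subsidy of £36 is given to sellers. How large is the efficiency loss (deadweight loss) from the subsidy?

Pre-subsidy: 880 - P = -290 + 8P gives P* = 130, Q* = 750.
With the subsidy, sellers receive Ps = Pb + 36 for each unit, where Pb is the price buyers pay.
Supply in terms of Pb becomes Qs = -290 + 8(Pb + 36) = -2 + 8Pb. Setting this equal to demand: 880 - Pb = -2 + 8Pb, so Pb = 98.
Sellers receive Ps = 98 + 36 = 134; Q' = 880 − 1·98 = 782.
The subsidy expands output by 782 − 750 = 32 past the efficient level; on those units the gap between marginal cost and willingness to pay runs from 0 up to 36.
DWL = ½ × 36 × 32 = 576.

Deadweight loss = £576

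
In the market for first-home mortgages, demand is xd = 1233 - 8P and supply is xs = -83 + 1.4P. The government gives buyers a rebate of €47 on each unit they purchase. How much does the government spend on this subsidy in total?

Pre-subsidy: 1233 - 8P = -83 + 1.4P gives P* = 140, x* = 113.
With the rebate, buyers effectively pay Pb = Ps − 47, where Ps is the price sellers receive.
Demand in terms of Ps becomes xd = 1233 − 8(Ps − 47) = 1609 - 8Ps. Setting this equal to supply: 1609 - 8Ps = -83 + 1.4Ps, so Ps = 180.
Buyers pay Pb = 180 − 47 = 133; x' = -83 + 1.4·180 = 169.
Government outlay = subsidy × quantity = 47 × 169 = 7943.

Government cost = €7943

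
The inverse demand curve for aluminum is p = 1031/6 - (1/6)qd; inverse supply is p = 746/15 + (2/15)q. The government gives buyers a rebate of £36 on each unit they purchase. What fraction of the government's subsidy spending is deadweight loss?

DWL / government spending = 60/527

Pre-subsidy: 1031/6 - (1/6)q = 746/15 + (2/15)q gives q* = 407 and p* = 104.
With the rebate, buyers effectively pay pb = ps − 36, where ps is the price sellers receive.
On the curves, pb = 1031/6 - (1/6)q and ps = 746/15 + (2/15)q; the wedge ps − pb = 36 gives 746/15 + (2/15)q − (1031/6 - (1/6)q) = 36, so q' = 527.
Then pb = 1031/6 − (1/6)·527 = 84 and ps = 746/15 + (2/15)·527 = 120.
ΔCS = ½(407 + 527)(104 − 84) = 9340; ΔPS = ½(407 + 527)(120 − 104) = 7472.
Government spending = 36 × 527 = 18972.
DWL = ½ × 36 × (527 − 407) = 2160; fraction = 2160 / 18972 = 60/527.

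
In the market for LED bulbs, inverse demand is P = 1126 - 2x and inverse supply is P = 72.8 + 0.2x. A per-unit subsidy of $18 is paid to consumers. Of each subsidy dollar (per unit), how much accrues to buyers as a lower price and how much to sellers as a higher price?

Pre-subsidy: 1126 - 2x = 72.8 + 0.2x gives x* = 5266/11 and P* = 1854/11.
With the rebate, buyers effectively pay Pb = Ps − 18, where Ps is the price sellers receive.
On the curves, Pb = 1126 - 2x and Ps = 72.8 + 0.2x; the wedge Ps − Pb = 18 gives 72.8 + 0.2x − (1126 - 2x) = 18, so x' = 5356/11.
Then Pb = 1126 − 2·(5356/11) = 1674/11 and Ps = 72.8 + 0.2·(5356/11) = 1872/11.
Buyers' price falls by P* − Pb = 1854/11 − 1674/11 = 180/11; sellers' price rises by Ps − P* = 1872/11 − 1854/11 = 18/11.

Buyers gain 180/11 per unit; sellers gain 18/11 per unit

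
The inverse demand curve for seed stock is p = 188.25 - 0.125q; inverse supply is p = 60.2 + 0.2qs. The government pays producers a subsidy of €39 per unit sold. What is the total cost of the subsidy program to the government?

Government cost = €20046

Pre-subsidy: 188.25 - 0.125q = 60.2 + 0.2q gives q* = 394 and p* = 139.
With the subsidy, sellers receive ps = pb + 39 for each unit, where pb is the price buyers pay.
On the curves, pb = 188.25 - 0.125q and ps = 60.2 + 0.2q; the wedge ps − pb = 39 gives 60.2 + 0.2q − (188.25 - 0.125q) = 39, so q' = 514.
Then pb = 188.25 − 0.125·514 = 124 and ps = 60.2 + 0.2·514 = 163.
Government outlay = subsidy × quantity = 39 × 514 = 20046.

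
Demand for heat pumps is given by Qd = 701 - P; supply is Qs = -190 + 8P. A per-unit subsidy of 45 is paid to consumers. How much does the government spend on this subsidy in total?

Pre-subsidy: 701 - P = -190 + 8P gives P* = 99, Q* = 602.
With the rebate, buyers effectively pay Pb = Ps − 45, where Ps is the price sellers receive.
Demand in terms of Ps becomes Qd = 701 − 1(Ps − 45) = 746 - Ps. Setting this equal to supply: 746 - Ps = -190 + 8Ps, so Ps = 104.
Buyers pay Pb = 104 − 45 = 59; Q' = -190 + 8·104 = 642.
Government outlay = subsidy × quantity = 45 × 642 = 28890.

Government cost = 28890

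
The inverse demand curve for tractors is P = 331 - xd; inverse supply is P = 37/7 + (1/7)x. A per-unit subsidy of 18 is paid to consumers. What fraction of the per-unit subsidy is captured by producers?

Pre-subsidy: 331 - x = 37/7 + (1/7)x gives x* = 285 and P* = 46.
With the rebate, buyers effectively pay Pb = Ps − 18, where Ps is the price sellers receive.
On the curves, Pb = 331 - x and Ps = 37/7 + (1/7)x; the wedge Ps − Pb = 18 gives 37/7 + (1/7)x − (331 - x) = 18, so x' = 300.75.
Then Pb = 331 − 1·300.75 = 30.25 and Ps = 37/7 + (1/7)·300.75 = 48.25.
Buyers' price falls by P* − Pb = 46 − 30.25 = 15.75; sellers' price rises by Ps − P* = 48.25 − 46 = 2.25.
So producers capture 2.25/18 = 0.125 of each unit of subsidy.

Producer share = 0.125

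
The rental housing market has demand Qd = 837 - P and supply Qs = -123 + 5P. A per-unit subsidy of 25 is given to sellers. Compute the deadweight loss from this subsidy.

Pre-subsidy: 837 - P = -123 + 5P gives P* = 160, Q* = 677.
With the subsidy, sellers receive Ps = Pb + 25 for each unit, where Pb is the price buyers pay.
Supply in terms of Pb becomes Qs = -123 + 5(Pb + 25) = 2 + 5Pb. Setting this equal to demand: 837 - Pb = 2 + 5Pb, so Pb = 835/6.
Sellers receive Ps = 835/6 + 25 = 985/6; Q' = 837 − 1·(835/6) = 4187/6.
The subsidy expands output by 4187/6 − 677 = 125/6 past the efficient level; on those units the gap between marginal cost and willingness to pay runs from 0 up to 25.
DWL = ½ × 25 × 125/6 = 3125/12.

Deadweight loss = 3125/12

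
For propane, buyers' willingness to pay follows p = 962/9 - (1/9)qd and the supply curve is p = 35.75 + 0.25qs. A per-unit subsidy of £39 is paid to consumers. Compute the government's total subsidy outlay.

Government cost = £11895

Pre-subsidy: 962/9 - (1/9)q = 35.75 + 0.25q gives q* = 197 and p* = 85.
With the rebate, buyers effectively pay pb = ps − 39, where ps is the price sellers receive.
On the curves, pb = 962/9 - (1/9)q and ps = 35.75 + 0.25q; the wedge ps − pb = 39 gives 35.75 + 0.25q − (962/9 - (1/9)q) = 39, so q' = 305.
Then pb = 962/9 − (1/9)·305 = 73 and ps = 35.75 + 0.25·305 = 112.
Government outlay = subsidy × quantity = 39 × 305 = 11895.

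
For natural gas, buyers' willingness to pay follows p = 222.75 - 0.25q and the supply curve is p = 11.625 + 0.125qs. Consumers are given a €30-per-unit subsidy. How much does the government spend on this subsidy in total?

Government cost = €19290

Pre-subsidy: 222.75 - 0.25q = 11.625 + 0.125q gives q* = 563 and p* = 82.
With the rebate, buyers effectively pay pb = ps − 30, where ps is the price sellers receive.
On the curves, pb = 222.75 - 0.25q and ps = 11.625 + 0.125q; the wedge ps − pb = 30 gives 11.625 + 0.125q − (222.75 - 0.25q) = 30, so q' = 643.
Then pb = 222.75 − 0.25·643 = 62 and ps = 11.625 + 0.125·643 = 92.
Government outlay = subsidy × quantity = 30 × 643 = 19290.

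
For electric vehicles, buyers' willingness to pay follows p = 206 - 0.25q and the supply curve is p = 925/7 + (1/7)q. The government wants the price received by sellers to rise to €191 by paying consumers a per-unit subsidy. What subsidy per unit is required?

At a seller price of 191, quantity supplied is -925 + 7·191 = 412.
Buyers absorb 412 only when they pay pb = 206 − 0.25·412 = 103.
s = ps − pb = 191 − 103 = 88.

Required subsidy s = €88 per unit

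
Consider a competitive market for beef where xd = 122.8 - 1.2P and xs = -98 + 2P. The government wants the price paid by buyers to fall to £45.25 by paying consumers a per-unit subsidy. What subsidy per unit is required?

Required subsidy s = £38 per unit

At a buyer price of 45.25, quantity demanded is 122.8 − 1.2·45.25 = 68.5.
Sellers supply 68.5 only when they receive Ps with -98 + 2·Ps = 68.5, i.e. Ps = 83.25.
s = Ps − Pb = 83.25 − 45.25 = 38.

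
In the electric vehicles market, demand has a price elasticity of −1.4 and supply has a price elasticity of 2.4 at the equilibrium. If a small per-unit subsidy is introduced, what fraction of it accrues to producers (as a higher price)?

Producer share = 7/19

For a small subsidy around the equilibrium, the benefit split depends on the relative slopes, which at a point are proportional to the elasticities.
Buyer share = εs/(εs + |εd|) = 2.4/(2.4 + 1.4) = 12/19; seller share = |εd|/(εs + |εd|) = 7/19.
So producers capture 7/19 of the subsidy.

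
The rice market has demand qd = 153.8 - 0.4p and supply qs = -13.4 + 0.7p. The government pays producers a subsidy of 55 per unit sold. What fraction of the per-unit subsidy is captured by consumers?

Pre-subsidy: 153.8 - 0.4p = -13.4 + 0.7p gives p* = 152, q* = 93.
With the subsidy, sellers receive ps = pb + 55 for each unit, where pb is the price buyers pay.
Supply in terms of pb becomes qs = -13.4 + 0.7(pb + 55) = 25.1 + 0.7pb. Setting this equal to demand: 153.8 - 0.4pb = 25.1 + 0.7pb, so pb = 117.
Sellers receive ps = 117 + 55 = 172; q' = 153.8 − 0.4·117 = 107.
Buyers' price falls by p* − pb = 152 − 117 = 35; sellers' price rises by ps − p* = 172 − 152 = 20.
So consumers capture 35/55 = 7/11 of each unit of subsidy.

Consumer share = 7/11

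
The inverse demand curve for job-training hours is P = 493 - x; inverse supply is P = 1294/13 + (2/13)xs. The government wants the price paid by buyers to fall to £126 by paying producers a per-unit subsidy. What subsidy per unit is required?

At a buyer price of 126, quantity demanded is 493 − 1·126 = 367.
Sellers supply 367 only when they receive Ps = 1294/13 + (2/13)·367 = 156.
s = Ps − Pb = 156 − 126 = 30.

Required subsidy s = £30 per unit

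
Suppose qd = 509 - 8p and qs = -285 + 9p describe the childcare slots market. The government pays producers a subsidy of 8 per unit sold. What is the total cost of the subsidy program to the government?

Pre-subsidy: 509 - 8p = -285 + 9p gives p* = 794/17, q* = 2301/17.
With the subsidy, sellers receive ps = pb + 8 for each unit, where pb is the price buyers pay.
Supply in terms of pb becomes qs = -285 + 9(pb + 8) = -213 + 9pb. Setting this equal to demand: 509 - 8pb = -213 + 9pb, so pb = 722/17.
Sellers receive ps = 722/17 + 8 = 858/17; q' = 509 − 8·(722/17) = 2877/17.
Government outlay = subsidy × quantity = 8 × 2877/17 = 23016/17.

Government cost = 23016/17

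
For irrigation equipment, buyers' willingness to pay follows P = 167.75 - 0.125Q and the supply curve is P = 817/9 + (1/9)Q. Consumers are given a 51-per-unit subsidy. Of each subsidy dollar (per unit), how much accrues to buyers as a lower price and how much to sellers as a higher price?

Buyers gain 27 per unit; sellers gain 24 per unit

Pre-subsidy: 167.75 - 0.125Q = 817/9 + (1/9)Q gives Q* = 326 and P* = 127.
With the rebate, buyers effectively pay Pb = Ps − 51, where Ps is the price sellers receive.
On the curves, Pb = 167.75 - 0.125Q and Ps = 817/9 + (1/9)Q; the wedge Ps − Pb = 51 gives 817/9 + (1/9)Q − (167.75 - 0.125Q) = 51, so Q' = 542.
Then Pb = 167.75 − 0.125·542 = 100 and Ps = 817/9 + (1/9)·542 = 151.
Buyers' price falls by P* − Pb = 127 − 100 = 27; sellers' price rises by Ps − P* = 151 − 127 = 24.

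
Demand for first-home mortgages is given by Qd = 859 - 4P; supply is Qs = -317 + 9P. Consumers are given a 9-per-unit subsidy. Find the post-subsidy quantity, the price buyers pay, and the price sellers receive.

Pre-subsidy: 859 - 4P = -317 + 9P gives P* = 1176/13, Q* = 6463/13.
With the rebate, buyers effectively pay Pb = Ps − 9, where Ps is the price sellers receive.
Demand in terms of Ps becomes Qd = 859 − 4(Ps − 9) = 895 - 4Ps. Setting this equal to supply: 895 - 4Ps = -317 + 9Ps, so Ps = 1212/13.
Buyers pay Pb = 1212/13 − 9 = 1095/13; Q' = -317 + 9·(1212/13) = 6787/13.

Q' = 6787/13; buyers pay 1095/13; sellers receive 1212/13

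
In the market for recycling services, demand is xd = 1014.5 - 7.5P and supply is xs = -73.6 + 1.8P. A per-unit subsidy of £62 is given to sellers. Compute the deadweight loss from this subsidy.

Pre-subsidy: 1014.5 - 7.5P = -73.6 + 1.8P gives P* = 117, x* = 137.
With the subsidy, sellers receive Ps = Pb + 62 for each unit, where Pb is the price buyers pay.
Supply in terms of Pb becomes xs = -73.6 + 1.8(Pb + 62) = 38 + 1.8Pb. Setting this equal to demand: 1014.5 - 7.5Pb = 38 + 1.8Pb, so Pb = 105.
Sellers receive Ps = 105 + 62 = 167; x' = 1014.5 − 7.5·105 = 227.
The subsidy expands output by 227 − 137 = 90 past the efficient level; on those units the gap between marginal cost and willingness to pay runs from 0 up to 62.
DWL = ½ × 62 × 90 = 2790.

Deadweight loss = £2790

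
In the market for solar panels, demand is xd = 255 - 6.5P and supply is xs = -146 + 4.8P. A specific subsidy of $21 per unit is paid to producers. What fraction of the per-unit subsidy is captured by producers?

Pre-subsidy: 255 - 6.5P = -146 + 4.8P gives P* = 4010/113, x* = 2750/113.
With the subsidy, sellers receive Ps = Pb + 21 for each unit, where Pb is the price buyers pay.
Supply in terms of Pb becomes xs = -146 + 4.8(Pb + 21) = -45.2 + 4.8Pb. Setting this equal to demand: 255 - 6.5Pb = -45.2 + 4.8Pb, so Pb = 3002/113.
Sellers receive Ps = 3002/113 + 21 = 5375/113; x' = 255 − 6.5·(3002/113) = 9302/113.
Buyers' price falls by P* − Pb = 4010/113 − 3002/113 = 1008/113; sellers' price rises by Ps − P* = 5375/113 − 4010/113 = 1365/113.
So producers capture (1365/113)/21 = 65/113 of each unit of subsidy.

Producer share = 65/113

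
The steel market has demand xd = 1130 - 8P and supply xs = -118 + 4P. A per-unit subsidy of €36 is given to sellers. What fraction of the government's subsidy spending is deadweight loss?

Pre-subsidy: 1130 - 8P = -118 + 4P gives P* = 104, x* = 298.
With the subsidy, sellers receive Ps = Pb + 36 for each unit, where Pb is the price buyers pay.
Supply in terms of Pb becomes xs = -118 + 4(Pb + 36) = 26 + 4Pb. Setting this equal to demand: 1130 - 8Pb = 26 + 4Pb, so Pb = 92.
Sellers receive Ps = 92 + 36 = 128; x' = 1130 − 8·92 = 394.
ΔCS = ½(298 + 394)(104 − 92) = 4152; ΔPS = ½(298 + 394)(128 − 104) = 8304.
Government spending = 36 × 394 = 14184.
DWL = ½ × 36 × (394 − 298) = 1728; fraction = 1728 / 14184 = 24/197.

DWL / government spending = 24/197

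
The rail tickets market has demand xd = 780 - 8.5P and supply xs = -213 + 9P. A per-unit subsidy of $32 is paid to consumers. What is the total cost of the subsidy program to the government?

Pre-subsidy: 780 - 8.5P = -213 + 9P gives P* = 1986/35, x* = 10419/35.
With the rebate, buyers effectively pay Pb = Ps − 32, where Ps is the price sellers receive.
Demand in terms of Ps becomes xd = 780 − 8.5(Ps − 32) = 1052 - 8.5Ps. Setting this equal to supply: 1052 - 8.5Ps = -213 + 9Ps, so Ps = 506/7.
Buyers pay Pb = 506/7 − 32 = 282/7; x' = -213 + 9·(506/7) = 3063/7.
Government outlay = subsidy × quantity = 32 × 3063/7 = 98016/7.

Government cost = 98016/7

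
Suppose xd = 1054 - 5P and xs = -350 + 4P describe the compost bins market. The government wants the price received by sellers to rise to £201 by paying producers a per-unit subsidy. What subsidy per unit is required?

Required subsidy s = £81 per unit

At a seller price of 201, quantity supplied is -350 + 4·201 = 454.
Buyers absorb 454 only when they pay Pb with 1054 − 5·Pb = 454, i.e. Pb = 120.
s = Ps − Pb = 201 − 120 = 81.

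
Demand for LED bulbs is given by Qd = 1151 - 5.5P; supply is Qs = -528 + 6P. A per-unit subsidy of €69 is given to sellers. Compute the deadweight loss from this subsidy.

Pre-subsidy: 1151 - 5.5P = -528 + 6P gives P* = 146, Q* = 348.
With the subsidy, sellers receive Ps = Pb + 69 for each unit, where Pb is the price buyers pay.
Supply in terms of Pb becomes Qs = -528 + 6(Pb + 69) = -114 + 6Pb. Setting this equal to demand: 1151 - 5.5Pb = -114 + 6Pb, so Pb = 110.
Sellers receive Ps = 110 + 69 = 179; Q' = 1151 − 5.5·110 = 546.
The subsidy expands output by 546 − 348 = 198 past the efficient level; on those units the gap between marginal cost and willingness to pay runs from 0 up to 69.
DWL = ½ × 69 × 198 = 6831.

Deadweight loss = €6831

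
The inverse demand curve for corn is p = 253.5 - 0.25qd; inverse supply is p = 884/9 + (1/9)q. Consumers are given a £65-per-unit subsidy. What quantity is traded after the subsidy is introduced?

Pre-subsidy: 253.5 - 0.25q = 884/9 + (1/9)q gives q* = 430 and p* = 146.
With the rebate, buyers effectively pay pb = ps − 65, where ps is the price sellers receive.
On the curves, pb = 253.5 - 0.25q and ps = 884/9 + (1/9)q; the wedge ps − pb = 65 gives 884/9 + (1/9)q − (253.5 - 0.25q) = 65, so q' = 610.
Then pb = 253.5 − 0.25·610 = 101 and ps = 884/9 + (1/9)·610 = 166.

q' = 610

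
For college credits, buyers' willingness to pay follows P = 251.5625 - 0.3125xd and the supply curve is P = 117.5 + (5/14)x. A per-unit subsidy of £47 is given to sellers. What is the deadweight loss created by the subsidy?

Pre-subsidy: 251.5625 - 0.3125x = 117.5 + (5/14)x gives x* = 200.2 and P* = 189.
With the subsidy, sellers receive Ps = Pb + 47 for each unit, where Pb is the price buyers pay.
On the curves, Pb = 251.5625 - 0.3125x and Ps = 117.5 + (5/14)x; the wedge Ps − Pb = 47 gives 117.5 + (5/14)x − (251.5625 - 0.3125x) = 47, so x' = 20279/75.
Then Pb = 251.5625 − 0.3125·(20279/75) = 2506/15 and Ps = 117.5 + (5/14)·(20279/75) = 3211/15.
The subsidy expands output by 20279/75 − 200.2 = 5264/75 past the efficient level; on those units the gap between marginal cost and willingness to pay runs from 0 up to 47.
DWL = ½ × 47 × 5264/75 = 123704/75.

Deadweight loss = 123704/75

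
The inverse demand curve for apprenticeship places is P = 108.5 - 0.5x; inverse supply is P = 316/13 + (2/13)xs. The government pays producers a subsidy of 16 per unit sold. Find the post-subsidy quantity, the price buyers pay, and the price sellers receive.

Pre-subsidy: 108.5 - 0.5x = 316/13 + (2/13)x gives x* = 2189/17 and P* = 750/17.
With the subsidy, sellers receive Ps = Pb + 16 for each unit, where Pb is the price buyers pay.
On the curves, Pb = 108.5 - 0.5x and Ps = 316/13 + (2/13)x; the wedge Ps − Pb = 16 gives 316/13 + (2/13)x − (108.5 - 0.5x) = 16, so x' = 2605/17.
Then Pb = 108.5 − 0.5·(2605/17) = 542/17 and Ps = 316/13 + (2/13)·(2605/17) = 814/17.

x' = 2605/17; buyers pay 542/17; sellers receive 814/17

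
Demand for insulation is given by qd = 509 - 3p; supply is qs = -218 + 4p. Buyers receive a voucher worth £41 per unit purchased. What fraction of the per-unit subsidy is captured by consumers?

Consumer share = 4/7

Pre-subsidy: 509 - 3p = -218 + 4p gives p* = 727/7, q* = 1382/7.
With the rebate, buyers effectively pay pb = ps − 41, where ps is the price sellers receive.
Demand in terms of ps becomes qd = 509 − 3(ps − 41) = 632 - 3ps. Setting this equal to supply: 632 - 3ps = -218 + 4ps, so ps = 850/7.
Buyers pay pb = 850/7 − 41 = 563/7; q' = -218 + 4·(850/7) = 1874/7.
Buyers' price falls by p* − pb = 727/7 − 563/7 = 164/7; sellers' price rises by ps − p* = 850/7 − 727/7 = 123/7.
So consumers capture (164/7)/41 = 4/7 of each unit of subsidy.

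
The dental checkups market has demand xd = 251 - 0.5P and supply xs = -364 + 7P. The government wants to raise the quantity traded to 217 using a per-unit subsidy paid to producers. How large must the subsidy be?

At x = 217, invert demand for the buyer price: Pb = (251 − 217)/0.5 = 68; invert supply for the seller price: Ps = (217 − (-364))/7 = 83.
The subsidy must fill the gap: s = Ps − Pb = 83 − 68 = 15.

Required subsidy s = 15 per unit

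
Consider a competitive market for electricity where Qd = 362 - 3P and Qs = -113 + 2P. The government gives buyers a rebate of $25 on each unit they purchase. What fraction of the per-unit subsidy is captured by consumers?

Consumer share = 0.4

Pre-subsidy: 362 - 3P = -113 + 2P gives P* = 95, Q* = 77.
With the rebate, buyers effectively pay Pb = Ps − 25, where Ps is the price sellers receive.
Demand in terms of Ps becomes Qd = 362 − 3(Ps − 25) = 437 - 3Ps. Setting this equal to supply: 437 - 3Ps = -113 + 2Ps, so Ps = 110.
Buyers pay Pb = 110 − 25 = 85; Q' = -113 + 2·110 = 107.
Buyers' price falls by P* − Pb = 95 − 85 = 10; sellers' price rises by Ps − P* = 110 − 95 = 15.
So consumers capture 10/25 = 0.4 of each unit of subsidy.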